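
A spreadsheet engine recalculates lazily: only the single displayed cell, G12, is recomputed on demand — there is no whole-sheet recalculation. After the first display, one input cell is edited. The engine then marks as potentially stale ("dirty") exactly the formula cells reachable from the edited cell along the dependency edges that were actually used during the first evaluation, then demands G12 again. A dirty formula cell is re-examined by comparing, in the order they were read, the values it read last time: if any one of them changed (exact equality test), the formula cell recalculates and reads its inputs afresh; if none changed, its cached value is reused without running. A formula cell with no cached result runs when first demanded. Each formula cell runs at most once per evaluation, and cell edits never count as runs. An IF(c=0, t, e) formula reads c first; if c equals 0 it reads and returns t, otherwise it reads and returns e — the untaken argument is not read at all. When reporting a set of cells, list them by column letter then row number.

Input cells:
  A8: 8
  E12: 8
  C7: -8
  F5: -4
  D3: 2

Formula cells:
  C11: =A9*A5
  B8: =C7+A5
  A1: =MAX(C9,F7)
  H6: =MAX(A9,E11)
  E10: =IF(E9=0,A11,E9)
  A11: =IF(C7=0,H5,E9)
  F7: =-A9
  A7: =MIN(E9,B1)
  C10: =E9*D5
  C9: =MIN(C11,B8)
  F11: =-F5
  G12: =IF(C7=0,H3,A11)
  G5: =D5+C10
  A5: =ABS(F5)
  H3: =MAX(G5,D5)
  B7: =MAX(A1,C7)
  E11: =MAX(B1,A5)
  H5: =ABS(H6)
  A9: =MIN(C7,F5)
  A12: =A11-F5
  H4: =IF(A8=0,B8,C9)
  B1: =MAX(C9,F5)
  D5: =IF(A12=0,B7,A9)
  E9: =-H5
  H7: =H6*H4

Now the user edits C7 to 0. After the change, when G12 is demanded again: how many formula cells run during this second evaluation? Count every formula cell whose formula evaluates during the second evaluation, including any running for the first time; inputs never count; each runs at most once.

Formula cells that run: A9, A11, A12, B1, B8, C9, C10, C11, D5, G5, G12, H3, H6 — 13 in total.
Key observation: a condition flipped, so demand reaches new nodes — A12, C10, D5, G5, H3 run for the first time.

First evaluation (everything demanded from the output):
  A5 = ABS(-4) = 4
  A9 = MIN(-8, -4) = -8
  B8 = -8 + 4 = -4
  C11 = -8 * 4 = -32
  C9 = MIN(-32, -4) = -32
  B1 = MAX(-32, -4) = -4
  E11 = MAX(-4, 4) = 4
  H6 = MAX(-8, 4) = 4
  H5 = ABS(4) = 4
  E9 = -(4) = -4
  A11 = IF(C7=0: C7=-8 -> else branch E9) = -4
  G12 = IF(C7=0: C7=-8 -> else branch A11) = -4

Propagation after the edit:
  A9: runs — C7 -8->0; result -4.
  B8: runs — C7 -8->0; result 4.
  C11: runs — A9 -8->-4; result -16.
  C9: runs — C11 -32->-16; B8 -4->4; result -16.
  B1: runs — C9 -32->-16; result -4 (same value as before).
  E11: checked — values it read are unchanged (B1 unchanged, A5 unchanged); reused cached 4 without running.
  H6: runs — A9 -8->-4; result 4 (same value as before).
  H5: checked — values it read are unchanged (H6 unchanged); reused cached 4 without running.
  E9: checked — values it read are unchanged (H5 unchanged); reused cached -4 without running.
  A11: runs — C7 -8->0; result 4.
  A12: demanded for the first time — runs, produces 8.
  D5: demanded for the first time — runs, produces -4.
  C10: demanded for the first time — runs, produces 16.
  G5: demanded for the first time — runs, produces 12.
  H3: demanded for the first time — runs, produces 12.
  G12: runs — C7 -8->0; A11 -4->4; result 12.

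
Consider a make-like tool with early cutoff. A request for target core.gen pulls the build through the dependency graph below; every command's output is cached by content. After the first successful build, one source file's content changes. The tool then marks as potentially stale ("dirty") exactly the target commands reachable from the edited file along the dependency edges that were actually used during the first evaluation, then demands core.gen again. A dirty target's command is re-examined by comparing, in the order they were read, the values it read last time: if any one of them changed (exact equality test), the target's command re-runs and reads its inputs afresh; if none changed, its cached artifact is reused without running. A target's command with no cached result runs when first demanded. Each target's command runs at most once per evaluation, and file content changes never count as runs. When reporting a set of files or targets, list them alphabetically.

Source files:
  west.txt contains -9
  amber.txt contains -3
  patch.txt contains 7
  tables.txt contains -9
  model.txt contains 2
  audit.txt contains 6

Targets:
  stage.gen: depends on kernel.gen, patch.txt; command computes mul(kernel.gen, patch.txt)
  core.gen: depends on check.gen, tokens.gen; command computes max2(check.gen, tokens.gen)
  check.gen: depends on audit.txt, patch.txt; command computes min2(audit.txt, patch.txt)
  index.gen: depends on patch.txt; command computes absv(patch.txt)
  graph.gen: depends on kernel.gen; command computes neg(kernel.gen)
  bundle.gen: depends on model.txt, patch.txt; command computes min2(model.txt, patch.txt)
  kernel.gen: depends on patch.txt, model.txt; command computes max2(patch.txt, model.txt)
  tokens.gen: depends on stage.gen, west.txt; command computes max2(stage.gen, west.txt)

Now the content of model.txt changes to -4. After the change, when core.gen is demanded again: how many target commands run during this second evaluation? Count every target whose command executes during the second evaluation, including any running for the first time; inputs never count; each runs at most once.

1 target commands run: kernel.gen.
Note the absorption at kernel.gen: it re-runs yet its value is the same, leaving the output's value untouched.

First demand of the output computes:
  check.gen = min2(6, 7) = 6
  kernel.gen = max2(7, 2) = 7
  stage.gen = mul(7, 7) = 49
  tokens.gen = max2(49, -9) = 49
  core.gen = max2(6, 49) = 49

After the edit, cleaning proceeds:
  kernel.gen: a read changed (model.txt 2->-4) — executes, giving 7 — identical to its old value.
  stage.gen: dirty, but its reads are unchanged (kernel.gen unchanged, patch.txt unchanged); cached 49 stands.
  tokens.gen: dirty, but its reads are unchanged (stage.gen unchanged, west.txt unchanged); cached 49 stands.
  core.gen: dirty, but its reads are unchanged (check.gen unchanged, tokens.gen unchanged); cached 49 stands.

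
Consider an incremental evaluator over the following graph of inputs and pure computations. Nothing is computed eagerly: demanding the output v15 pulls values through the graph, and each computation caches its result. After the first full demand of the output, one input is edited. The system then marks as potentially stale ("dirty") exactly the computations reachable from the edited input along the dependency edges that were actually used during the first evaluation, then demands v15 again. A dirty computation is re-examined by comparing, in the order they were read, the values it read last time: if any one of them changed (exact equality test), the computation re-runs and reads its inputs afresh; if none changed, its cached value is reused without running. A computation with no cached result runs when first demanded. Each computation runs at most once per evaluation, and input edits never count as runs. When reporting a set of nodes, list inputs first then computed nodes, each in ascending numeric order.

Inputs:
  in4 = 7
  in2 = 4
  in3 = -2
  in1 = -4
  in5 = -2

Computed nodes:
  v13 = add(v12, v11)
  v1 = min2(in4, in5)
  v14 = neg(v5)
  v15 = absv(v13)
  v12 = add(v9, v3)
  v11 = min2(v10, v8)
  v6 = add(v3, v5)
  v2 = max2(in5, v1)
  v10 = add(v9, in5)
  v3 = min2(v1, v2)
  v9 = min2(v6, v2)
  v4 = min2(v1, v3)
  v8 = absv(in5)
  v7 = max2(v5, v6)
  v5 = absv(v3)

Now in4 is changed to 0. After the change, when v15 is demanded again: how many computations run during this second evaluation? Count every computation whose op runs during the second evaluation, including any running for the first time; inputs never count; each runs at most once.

Run set: v1 (1 run).
The important point: v1 recomputes to an identical value, and the output ends up unchanged.

Initial pass — values computed on the first demand:
  v1 = min2(7, -2) = -2
  v2 = max2(-2, -2) = -2
  v3 = min2(-2, -2) = -2
  v5 = absv(-2) = 2
  v6 = add(-2, 2) = 0
  v8 = absv(-2) = 2
  v9 = min2(0, -2) = -2
  v10 = add(-2, -2) = -4
  v11 = min2(-4, 2) = -4
  v12 = add(-2, -2) = -4
  v13 = add(-4, -4) = -8
  v15 = absv(-8) = 8

Second demand — change propagation:
  v1: re-runs because in4 7->0; new result -2 (unchanged).
  v2: re-examined; everything it read last time is the same (in5 unchanged, v1 unchanged) — cache -2 kept, no run.
  v3: re-examined; everything it read last time is the same (v1 unchanged, v2 unchanged) — cache -2 kept, no run.
  v5: re-examined; everything it read last time is the same (v3 unchanged) — cache 2 kept, no run.
  v6: re-examined; everything it read last time is the same (v3 unchanged, v5 unchanged) — cache 0 kept, no run.
  v9: re-examined; everything it read last time is the same (v6 unchanged, v2 unchanged) — cache -2 kept, no run.
  v10: re-examined; everything it read last time is the same (v9 unchanged, in5 unchanged) — cache -4 kept, no run.
  v11: re-examined; everything it read last time is the same (v10 unchanged, v8 unchanged) — cache -4 kept, no run.
  v12: re-examined; everything it read last time is the same (v9 unchanged, v3 unchanged) — cache -4 kept, no run.
  v13: re-examined; everything it read last time is the same (v12 unchanged, v11 unchanged) — cache -8 kept, no run.
  v15: re-examined; everything it read last time is the same (v13 unchanged) — cache 8 kept, no run.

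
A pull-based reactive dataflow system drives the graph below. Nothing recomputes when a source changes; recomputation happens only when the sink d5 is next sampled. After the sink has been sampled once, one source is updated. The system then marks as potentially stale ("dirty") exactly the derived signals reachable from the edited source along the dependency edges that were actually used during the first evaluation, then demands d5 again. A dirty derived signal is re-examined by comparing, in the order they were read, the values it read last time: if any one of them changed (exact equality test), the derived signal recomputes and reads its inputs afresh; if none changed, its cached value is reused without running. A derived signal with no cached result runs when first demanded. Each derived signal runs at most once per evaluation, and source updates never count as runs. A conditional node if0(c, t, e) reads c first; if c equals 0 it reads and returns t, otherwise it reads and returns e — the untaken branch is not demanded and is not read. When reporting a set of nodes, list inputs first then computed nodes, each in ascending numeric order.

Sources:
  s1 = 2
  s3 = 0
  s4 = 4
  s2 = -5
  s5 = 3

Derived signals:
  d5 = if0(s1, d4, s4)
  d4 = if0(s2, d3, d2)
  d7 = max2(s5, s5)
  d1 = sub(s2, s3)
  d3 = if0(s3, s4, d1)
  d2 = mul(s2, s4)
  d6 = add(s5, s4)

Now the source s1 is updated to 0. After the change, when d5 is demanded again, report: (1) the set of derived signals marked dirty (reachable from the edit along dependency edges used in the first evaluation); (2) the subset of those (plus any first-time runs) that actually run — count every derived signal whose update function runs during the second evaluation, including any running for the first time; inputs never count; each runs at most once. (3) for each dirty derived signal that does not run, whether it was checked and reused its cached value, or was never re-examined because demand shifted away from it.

Marked dirty: d5.
Derived signals that run: d2, d4, d5 — 3 in total.
Every dirty derived signal ran.
Key observation: a condition flipped, so demand reaches new nodes — d2, d4 run for the first time.

First evaluation (everything demanded from the output):
  d5 = if0(s1=2 -> else branch s4) = 4

Propagation after the edit:
  d2: demanded for the first time — runs, produces -20.
  d4: demanded for the first time — runs, produces -20.
  d5: runs — s1 2->0; result -20.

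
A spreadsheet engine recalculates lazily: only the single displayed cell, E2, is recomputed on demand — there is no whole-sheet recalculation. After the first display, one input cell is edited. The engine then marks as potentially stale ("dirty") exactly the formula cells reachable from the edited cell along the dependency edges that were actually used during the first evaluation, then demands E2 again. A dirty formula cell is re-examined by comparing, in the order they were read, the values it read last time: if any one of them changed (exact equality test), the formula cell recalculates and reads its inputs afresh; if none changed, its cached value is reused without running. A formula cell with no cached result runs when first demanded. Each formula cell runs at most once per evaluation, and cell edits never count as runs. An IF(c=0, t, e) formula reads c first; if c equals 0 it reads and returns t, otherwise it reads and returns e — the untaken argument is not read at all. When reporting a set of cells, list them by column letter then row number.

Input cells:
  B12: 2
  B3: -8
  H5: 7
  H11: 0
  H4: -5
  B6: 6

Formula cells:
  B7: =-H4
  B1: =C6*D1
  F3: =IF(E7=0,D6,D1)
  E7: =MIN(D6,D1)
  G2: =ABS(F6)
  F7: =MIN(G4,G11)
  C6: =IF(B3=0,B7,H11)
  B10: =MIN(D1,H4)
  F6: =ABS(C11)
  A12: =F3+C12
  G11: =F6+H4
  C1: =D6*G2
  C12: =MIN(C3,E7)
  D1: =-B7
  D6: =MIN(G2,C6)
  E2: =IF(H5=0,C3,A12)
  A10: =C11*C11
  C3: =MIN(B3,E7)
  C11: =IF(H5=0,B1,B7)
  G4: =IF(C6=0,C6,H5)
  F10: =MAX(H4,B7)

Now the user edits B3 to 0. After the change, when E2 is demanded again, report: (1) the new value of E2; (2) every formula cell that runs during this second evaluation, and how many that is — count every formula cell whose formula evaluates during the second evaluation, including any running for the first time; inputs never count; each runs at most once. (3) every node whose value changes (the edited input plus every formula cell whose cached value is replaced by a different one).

First evaluation (everything demanded from the output):
  B7 = -(-5) = 5
  C6 = IF(B3=0: B3=-8 -> else branch H11) = 0
  C11 = IF(H5=0: H5=7 -> else branch B7) = 5
  D1 = -(5) = -5
  F6 = ABS(5) = 5
  G2 = ABS(5) = 5
  D6 = MIN(5, 0) = 0
  E7 = MIN(0, -5) = -5
  C3 = MIN(-8, -5) = -8
  C12 = MIN(-8, -5) = -8
  F3 = IF(E7=0: E7=-5 -> else branch D1) = -5
  A12 = -5 + -8 = -13
  E2 = IF(H5=0: H5=7 -> else branch A12) = -13

Propagation after the edit:
  C6: runs — B3 -8->0; result 5.
  D6: runs — C6 0->5; result 5.
  E7: runs — D6 0->5; result -5 (same value as before).
  C3: runs — B3 -8->0; result -5.
  C12: runs — C3 -8->-5; result -5.
  F3: checked — values it read are unchanged (E7 unchanged, D1 unchanged); reused cached -5 without running.
  A12: runs — C12 -8->-5; result -10.
  E2: runs — A12 -13->-10; result -10.

Key observation: the cutoff stops propagation at F3 — its inputs' values are unchanged, so it reuses its cache.

New value of E2: -10.
Formula cells that run: A12, C3, C6, C12, D6, E2, E7 — 7 in total.
Values that change: A12, B3, C3, C6, C12, D6, E2.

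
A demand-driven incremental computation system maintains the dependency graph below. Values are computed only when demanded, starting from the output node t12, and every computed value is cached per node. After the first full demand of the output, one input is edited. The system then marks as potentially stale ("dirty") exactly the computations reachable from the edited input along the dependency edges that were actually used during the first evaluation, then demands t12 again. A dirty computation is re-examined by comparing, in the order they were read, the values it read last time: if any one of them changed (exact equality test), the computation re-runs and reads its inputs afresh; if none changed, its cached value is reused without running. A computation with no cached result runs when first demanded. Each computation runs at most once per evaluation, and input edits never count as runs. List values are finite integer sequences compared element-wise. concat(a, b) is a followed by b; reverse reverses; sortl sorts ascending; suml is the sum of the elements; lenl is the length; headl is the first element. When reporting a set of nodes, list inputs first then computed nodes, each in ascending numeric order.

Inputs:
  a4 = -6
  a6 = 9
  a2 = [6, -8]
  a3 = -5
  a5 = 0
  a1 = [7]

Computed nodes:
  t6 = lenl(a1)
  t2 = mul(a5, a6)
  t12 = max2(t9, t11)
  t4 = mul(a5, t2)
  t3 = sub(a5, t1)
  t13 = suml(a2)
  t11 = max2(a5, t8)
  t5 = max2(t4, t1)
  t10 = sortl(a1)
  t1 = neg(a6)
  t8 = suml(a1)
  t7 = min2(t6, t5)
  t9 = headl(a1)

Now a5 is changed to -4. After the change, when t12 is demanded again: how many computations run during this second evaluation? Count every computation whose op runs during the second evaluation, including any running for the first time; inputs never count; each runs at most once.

Computations that run: t11 — 1 in total.
Key observation: the change is absorbed at t11 — it re-runs but produces the same value, and the output's value is unchanged.

First evaluation (everything demanded from the output):
  t8 = suml([7]) = 7
  t9 = headl([7]) = 7
  t11 = max2(0, 7) = 7
  t12 = max2(7, 7) = 7

Propagation after the edit:
  t11: runs — a5 0->-4; result 7 (same value as before).
  t12: checked — values it read are unchanged (t9 unchanged, t11 unchanged); reused cached 7 without running.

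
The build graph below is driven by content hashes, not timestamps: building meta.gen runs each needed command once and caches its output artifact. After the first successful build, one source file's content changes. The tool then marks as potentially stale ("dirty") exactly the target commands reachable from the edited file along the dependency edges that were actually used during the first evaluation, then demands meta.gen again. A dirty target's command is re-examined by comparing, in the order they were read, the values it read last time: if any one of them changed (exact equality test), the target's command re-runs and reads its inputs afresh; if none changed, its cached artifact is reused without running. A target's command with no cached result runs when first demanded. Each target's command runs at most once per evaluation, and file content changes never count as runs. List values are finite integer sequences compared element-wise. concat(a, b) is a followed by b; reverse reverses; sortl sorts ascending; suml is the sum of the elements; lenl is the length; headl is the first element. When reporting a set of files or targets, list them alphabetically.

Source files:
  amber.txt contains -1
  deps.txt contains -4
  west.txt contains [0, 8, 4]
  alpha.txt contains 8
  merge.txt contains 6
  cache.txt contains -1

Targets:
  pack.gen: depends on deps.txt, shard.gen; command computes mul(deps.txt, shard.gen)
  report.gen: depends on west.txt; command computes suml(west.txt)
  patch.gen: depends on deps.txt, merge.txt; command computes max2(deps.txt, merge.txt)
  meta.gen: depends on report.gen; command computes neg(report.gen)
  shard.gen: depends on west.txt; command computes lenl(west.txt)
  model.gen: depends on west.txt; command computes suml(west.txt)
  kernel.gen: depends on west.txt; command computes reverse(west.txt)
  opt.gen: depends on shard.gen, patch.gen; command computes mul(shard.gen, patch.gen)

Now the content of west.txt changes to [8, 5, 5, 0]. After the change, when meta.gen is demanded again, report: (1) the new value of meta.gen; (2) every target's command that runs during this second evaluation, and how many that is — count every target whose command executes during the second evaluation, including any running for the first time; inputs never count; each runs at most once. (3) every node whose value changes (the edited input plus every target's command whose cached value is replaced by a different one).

meta.gen now evaluates to -18.
Run set: meta.gen, report.gen (2 run).
Changed values: meta.gen, report.gen, west.txt.

Initial pass — values computed on the first demand:
  report.gen = suml([0, 8, 4]) = 12
  meta.gen = neg(12) = -12

Second demand — change propagation:
  report.gen: re-runs because west.txt [0, 8, 4]->[8, 5, 5, 0]; new result 18.
  meta.gen: re-runs because report.gen 12->18; new result -18.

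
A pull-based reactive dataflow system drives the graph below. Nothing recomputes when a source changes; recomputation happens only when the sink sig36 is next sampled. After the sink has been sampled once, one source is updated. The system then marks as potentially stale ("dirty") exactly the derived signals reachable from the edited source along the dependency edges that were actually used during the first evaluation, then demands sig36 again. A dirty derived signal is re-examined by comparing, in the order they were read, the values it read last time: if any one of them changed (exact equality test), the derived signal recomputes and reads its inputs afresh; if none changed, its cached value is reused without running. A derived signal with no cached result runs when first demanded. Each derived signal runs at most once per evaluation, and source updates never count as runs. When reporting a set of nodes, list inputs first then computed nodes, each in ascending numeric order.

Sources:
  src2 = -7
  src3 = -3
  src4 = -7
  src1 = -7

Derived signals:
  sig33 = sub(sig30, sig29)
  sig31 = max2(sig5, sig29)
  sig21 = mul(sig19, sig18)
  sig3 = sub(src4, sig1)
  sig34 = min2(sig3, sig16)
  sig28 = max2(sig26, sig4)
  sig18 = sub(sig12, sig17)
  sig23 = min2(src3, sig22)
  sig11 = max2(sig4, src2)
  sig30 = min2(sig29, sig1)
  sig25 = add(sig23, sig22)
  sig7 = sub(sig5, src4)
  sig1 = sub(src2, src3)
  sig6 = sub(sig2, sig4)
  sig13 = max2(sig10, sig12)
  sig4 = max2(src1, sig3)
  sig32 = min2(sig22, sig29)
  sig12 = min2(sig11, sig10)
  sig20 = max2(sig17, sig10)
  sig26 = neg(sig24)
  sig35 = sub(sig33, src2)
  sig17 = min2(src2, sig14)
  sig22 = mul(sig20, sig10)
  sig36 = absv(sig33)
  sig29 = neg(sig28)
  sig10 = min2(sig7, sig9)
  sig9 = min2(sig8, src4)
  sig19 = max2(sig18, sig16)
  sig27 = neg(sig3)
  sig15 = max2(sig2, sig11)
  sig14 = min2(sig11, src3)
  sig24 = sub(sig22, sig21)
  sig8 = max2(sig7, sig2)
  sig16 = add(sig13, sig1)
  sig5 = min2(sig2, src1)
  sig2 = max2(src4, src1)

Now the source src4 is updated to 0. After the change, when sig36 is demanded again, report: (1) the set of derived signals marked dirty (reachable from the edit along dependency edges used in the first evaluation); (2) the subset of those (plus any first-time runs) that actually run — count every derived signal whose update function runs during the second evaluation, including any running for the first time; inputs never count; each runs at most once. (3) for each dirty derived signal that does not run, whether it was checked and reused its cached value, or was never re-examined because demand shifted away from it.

Marked dirty: sig2, sig3, sig4, sig5, sig7, sig8, sig9, sig10, sig11, sig12, sig13, sig14, sig16, sig17, sig18, sig19, sig20, sig21, sig22, sig24, sig26, sig28, sig29, sig30, sig33, sig36.
Derived signals that run: sig2, sig3, sig4, sig5, sig7, sig8, sig9, sig10, sig11, sig12, sig14, sig28, sig29, sig30, sig33, sig36 — 16 in total.
Checked but reused from cache: sig13, sig16, sig17, sig18, sig19, sig20, sig21, sig22, sig24, sig26.
Key observation: the cutoff stops propagation at sig13 — its inputs' values are unchanged, so it reuses its cache.

First evaluation (everything demanded from the output):
  sig1 = sub(-7, -3) = -4
  sig2 = max2(-7, -7) = -7
  sig3 = sub(-7, -4) = -3
  sig4 = max2(-7, -3) = -3
  sig5 = min2(-7, -7) = -7
  sig7 = sub(-7, -7) = 0
  sig8 = max2(0, -7) = 0
  sig9 = min2(0, -7) = -7
  sig10 = min2(0, -7) = -7
  sig11 = max2(-3, -7) = -3
  sig12 = min2(-3, -7) = -7
  sig13 = max2(-7, -7) = -7
  sig14 = min2(-3, -3) = -3
  sig16 = add(-7, -4) = -11
  sig17 = min2(-7, -3) = -7
  sig18 = sub(-7, -7) = 0
  sig19 = max2(0, -11) = 0
  sig20 = max2(-7, -7) = -7
  sig21 = mul(0, 0) = 0
  sig22 = mul(-7, -7) = 49
  sig24 = sub(49, 0) = 49
  sig26 = neg(49) = -49
  sig28 = max2(-49, -3) = -3
  sig29 = neg(-3) = 3
  sig30 = min2(3, -4) = -4
  sig33 = sub(-4, 3) = -7
  sig36 = absv(-7) = 7

Propagation after the edit:
  sig2: runs — src4 -7->0; result 0.
  sig3: runs — src4 -7->0; result 4.
  sig4: runs — sig3 -3->4; result 4.
  sig5: runs — sig2 -7->0; result -7 (same value as before).
  sig7: runs — src4 -7->0; result -7.
  sig8: runs — sig7 0->-7; sig2 -7->0; result 0 (same value as before).
  sig9: runs — src4 -7->0; result 0.
  sig10: runs — sig7 0->-7; sig9 -7->0; result -7 (same value as before).
  sig11: runs — sig4 -3->4; result 4.
  sig12: runs — sig11 -3->4; result -7 (same value as before).
  sig13: checked — values it read are unchanged (sig10 unchanged, sig12 unchanged); reused cached -7 without running.
  sig14: runs — sig11 -3->4; result -3 (same value as before).
  sig16: checked — values it read are unchanged (sig13 unchanged, sig1 unchanged); reused cached -11 without running.
  sig17: checked — values it read are unchanged (src2 unchanged, sig14 unchanged); reused cached -7 without running.
  sig18: checked — values it read are unchanged (sig12 unchanged, sig17 unchanged); reused cached 0 without running.
  sig19: checked — values it read are unchanged (sig18 unchanged, sig16 unchanged); reused cached 0 without running.
  sig20: checked — values it read are unchanged (sig17 unchanged, sig10 unchanged); reused cached -7 without running.
  sig21: checked — values it read are unchanged (sig19 unchanged, sig18 unchanged); reused cached 0 without running.
  sig22: checked — values it read are unchanged (sig20 unchanged, sig10 unchanged); reused cached 49 without running.
  sig24: checked — values it read are unchanged (sig22 unchanged, sig21 unchanged); reused cached 49 without running.
  sig26: checked — values it read are unchanged (sig24 unchanged); reused cached -49 without running.
  sig28: runs — sig4 -3->4; result 4.
  sig29: runs — sig28 -3->4; result -4.
  sig30: runs — sig29 3->-4; result -4 (same value as before).
  sig33: runs — sig29 3->-4; result 0.
  sig36: runs — sig33 -7->0; result 0.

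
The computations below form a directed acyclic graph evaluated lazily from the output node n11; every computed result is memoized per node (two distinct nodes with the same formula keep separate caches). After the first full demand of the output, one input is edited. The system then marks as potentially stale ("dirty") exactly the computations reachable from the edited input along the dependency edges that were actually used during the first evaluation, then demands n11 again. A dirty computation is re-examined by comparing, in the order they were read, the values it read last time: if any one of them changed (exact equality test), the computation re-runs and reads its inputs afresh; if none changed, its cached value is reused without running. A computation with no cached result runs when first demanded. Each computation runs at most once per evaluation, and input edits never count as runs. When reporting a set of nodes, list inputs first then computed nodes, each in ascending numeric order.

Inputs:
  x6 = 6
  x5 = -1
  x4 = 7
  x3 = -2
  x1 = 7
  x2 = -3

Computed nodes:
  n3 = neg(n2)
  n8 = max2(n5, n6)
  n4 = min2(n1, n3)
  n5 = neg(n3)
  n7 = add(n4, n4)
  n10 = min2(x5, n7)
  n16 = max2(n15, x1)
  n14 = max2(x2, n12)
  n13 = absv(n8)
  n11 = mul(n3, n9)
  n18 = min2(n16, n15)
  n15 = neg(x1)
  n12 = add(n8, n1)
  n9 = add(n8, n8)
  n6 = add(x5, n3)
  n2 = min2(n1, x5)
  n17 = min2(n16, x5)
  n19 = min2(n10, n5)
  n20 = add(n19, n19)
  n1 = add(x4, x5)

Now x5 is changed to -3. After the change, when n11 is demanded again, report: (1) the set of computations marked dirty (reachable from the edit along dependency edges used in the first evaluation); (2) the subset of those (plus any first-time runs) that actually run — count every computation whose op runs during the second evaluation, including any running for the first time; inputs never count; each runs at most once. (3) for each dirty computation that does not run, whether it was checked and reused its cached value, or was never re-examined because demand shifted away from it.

The edit dirties: n1, n2, n3, n5, n6, n8, n9, n11.
7 computations run: n1, n2, n3, n5, n6, n8, n11.
Cache hits after checking: n9.
Note where the cutoff bites: n9 is checked, finds nothing changed, and keeps its cache.

First demand of the output computes:
  n1 = add(7, -1) = 6
  n2 = min2(6, -1) = -1
  n3 = neg(-1) = 1
  n5 = neg(1) = -1
  n6 = add(-1, 1) = 0
  n8 = max2(-1, 0) = 0
  n9 = add(0, 0) = 0
  n11 = mul(1, 0) = 0

After the edit, cleaning proceeds:
  n1: a read changed (x5 -1->-3) — executes, giving 4.
  n2: a read changed (n1 6->4; x5 -1->-3) — executes, giving -3.
  n3: a read changed (n2 -1->-3) — executes, giving 3.
  n5: a read changed (n3 1->3) — executes, giving -3.
  n6: a read changed (x5 -1->-3; n3 1->3) — executes, giving 0 — identical to its old value.
  n8: a read changed (n5 -1->-3) — executes, giving 0 — identical to its old value.
  n9: dirty, but its reads are unchanged (n8 unchanged, n8 unchanged); cached 0 stands.
  n11: a read changed (n3 1->3) — executes, giving 0 — identical to its old value.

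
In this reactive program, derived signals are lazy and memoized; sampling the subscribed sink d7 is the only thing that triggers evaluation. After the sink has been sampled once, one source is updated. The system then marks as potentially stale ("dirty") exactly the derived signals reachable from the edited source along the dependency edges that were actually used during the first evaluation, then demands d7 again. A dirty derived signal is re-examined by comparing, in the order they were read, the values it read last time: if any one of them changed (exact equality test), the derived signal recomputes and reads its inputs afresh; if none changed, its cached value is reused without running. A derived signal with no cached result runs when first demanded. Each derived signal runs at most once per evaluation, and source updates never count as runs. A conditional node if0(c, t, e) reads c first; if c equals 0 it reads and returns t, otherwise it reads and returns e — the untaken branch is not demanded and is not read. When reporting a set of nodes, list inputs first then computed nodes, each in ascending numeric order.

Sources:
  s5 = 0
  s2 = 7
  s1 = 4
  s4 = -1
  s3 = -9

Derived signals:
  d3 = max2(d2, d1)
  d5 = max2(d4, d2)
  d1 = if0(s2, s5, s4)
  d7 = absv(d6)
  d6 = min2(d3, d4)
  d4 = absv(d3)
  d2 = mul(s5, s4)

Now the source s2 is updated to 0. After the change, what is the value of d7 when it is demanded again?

Demanding d7 again yields 0.
Note the absorption at d3: it re-runs yet its value is the same, leaving the output's value untouched.

First demand of the output computes:
  d1 = if0(s2=7 -> else branch s4) = -1
  d2 = mul(0, -1) = 0
  d3 = max2(0, -1) = 0
  d4 = absv(0) = 0
  d6 = min2(0, 0) = 0
  d7 = absv(0) = 0

After the edit, cleaning proceeds:
  d1: a read changed (s2 7->0) — executes, giving 0.
  d3: a read changed (d1 -1->0) — executes, giving 0 — identical to its old value.
  d4: dirty, but its reads are unchanged (d3 unchanged); cached 0 stands.
  d6: dirty, but its reads are unchanged (d3 unchanged, d4 unchanged); cached 0 stands.
  d7: dirty, but its reads are unchanged (d6 unchanged); cached 0 stands.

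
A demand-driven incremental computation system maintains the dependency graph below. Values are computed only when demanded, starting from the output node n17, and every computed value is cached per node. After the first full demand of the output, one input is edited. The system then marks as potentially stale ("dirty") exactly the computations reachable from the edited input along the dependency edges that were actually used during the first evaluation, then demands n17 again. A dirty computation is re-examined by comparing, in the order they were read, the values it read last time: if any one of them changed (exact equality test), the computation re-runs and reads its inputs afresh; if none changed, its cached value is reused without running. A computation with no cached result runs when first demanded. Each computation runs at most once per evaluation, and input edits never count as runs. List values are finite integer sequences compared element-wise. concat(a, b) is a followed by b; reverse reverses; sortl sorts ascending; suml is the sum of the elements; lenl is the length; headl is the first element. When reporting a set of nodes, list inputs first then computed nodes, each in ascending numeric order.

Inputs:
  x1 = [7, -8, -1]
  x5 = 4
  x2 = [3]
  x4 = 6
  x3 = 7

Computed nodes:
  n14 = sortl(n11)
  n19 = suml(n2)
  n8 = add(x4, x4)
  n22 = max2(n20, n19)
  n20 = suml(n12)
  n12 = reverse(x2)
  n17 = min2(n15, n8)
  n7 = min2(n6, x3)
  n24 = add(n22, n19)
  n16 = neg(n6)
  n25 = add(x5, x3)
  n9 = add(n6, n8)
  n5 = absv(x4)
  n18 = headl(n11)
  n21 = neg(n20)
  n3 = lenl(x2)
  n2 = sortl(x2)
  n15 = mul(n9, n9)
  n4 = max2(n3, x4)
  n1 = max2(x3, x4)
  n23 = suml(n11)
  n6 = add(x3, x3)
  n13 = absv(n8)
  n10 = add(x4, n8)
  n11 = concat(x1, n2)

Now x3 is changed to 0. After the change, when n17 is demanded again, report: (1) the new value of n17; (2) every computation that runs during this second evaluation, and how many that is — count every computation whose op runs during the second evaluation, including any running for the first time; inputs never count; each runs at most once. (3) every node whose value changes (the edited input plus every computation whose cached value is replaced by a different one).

New value of n17: 12.
Computations that run: n6, n9, n15, n17 — 4 in total.
Values that change: x3, n6, n9, n15.

First evaluation (everything demanded from the output):
  n6 = add(7, 7) = 14
  n8 = add(6, 6) = 12
  n9 = add(14, 12) = 26
  n15 = mul(26, 26) = 676
  n17 = min2(676, 12) = 12

Propagation after the edit:
  n6: runs — x3 7->0; x3 7->0; result 0.
  n9: runs — n6 14->0; result 12.
  n15: runs — n9 26->12; n9 26->12; result 144.
  n17: runs — n15 676->144; result 12 (same value as before).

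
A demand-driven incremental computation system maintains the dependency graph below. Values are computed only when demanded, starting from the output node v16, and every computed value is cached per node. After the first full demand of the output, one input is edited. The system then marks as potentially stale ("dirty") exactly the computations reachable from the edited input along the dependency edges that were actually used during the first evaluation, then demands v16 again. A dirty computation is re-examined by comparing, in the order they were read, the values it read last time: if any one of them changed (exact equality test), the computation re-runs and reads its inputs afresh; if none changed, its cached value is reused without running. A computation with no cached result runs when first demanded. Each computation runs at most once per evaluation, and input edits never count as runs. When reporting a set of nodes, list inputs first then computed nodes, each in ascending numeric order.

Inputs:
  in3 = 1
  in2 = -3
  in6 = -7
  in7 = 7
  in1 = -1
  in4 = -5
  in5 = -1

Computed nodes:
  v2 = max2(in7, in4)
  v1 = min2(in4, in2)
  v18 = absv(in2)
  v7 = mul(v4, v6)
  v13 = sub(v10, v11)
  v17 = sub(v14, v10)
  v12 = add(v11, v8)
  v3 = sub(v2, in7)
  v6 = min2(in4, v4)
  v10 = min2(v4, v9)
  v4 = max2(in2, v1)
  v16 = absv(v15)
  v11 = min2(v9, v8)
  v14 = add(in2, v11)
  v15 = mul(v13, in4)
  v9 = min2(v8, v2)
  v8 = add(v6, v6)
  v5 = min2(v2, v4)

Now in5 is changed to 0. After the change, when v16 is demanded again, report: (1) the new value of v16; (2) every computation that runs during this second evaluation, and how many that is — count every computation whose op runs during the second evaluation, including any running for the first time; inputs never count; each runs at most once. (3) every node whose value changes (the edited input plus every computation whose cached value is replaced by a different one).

New value of v16: 0.
Computations that run: none — 0 in total.
Values that change: in5.
Key observation: in5 is never demanded by the output, so the edit triggers no recomputation at all.

First evaluation (everything demanded from the output):
  v1 = min2(-5, -3) = -5
  v2 = max2(7, -5) = 7
  v4 = max2(-3, -5) = -3
  v6 = min2(-5, -3) = -5
  v8 = add(-5, -5) = -10
  v9 = min2(-10, 7) = -10
  v10 = min2(-3, -10) = -10
  v11 = min2(-10, -10) = -10
  v13 = sub(-10, -10) = 0
  v15 = mul(0, -5) = 0
  v16 = absv(0) = 0

Propagation after the edit:
  in5 feeds no computation that the output demands — nothing is marked dirty and nothing runs.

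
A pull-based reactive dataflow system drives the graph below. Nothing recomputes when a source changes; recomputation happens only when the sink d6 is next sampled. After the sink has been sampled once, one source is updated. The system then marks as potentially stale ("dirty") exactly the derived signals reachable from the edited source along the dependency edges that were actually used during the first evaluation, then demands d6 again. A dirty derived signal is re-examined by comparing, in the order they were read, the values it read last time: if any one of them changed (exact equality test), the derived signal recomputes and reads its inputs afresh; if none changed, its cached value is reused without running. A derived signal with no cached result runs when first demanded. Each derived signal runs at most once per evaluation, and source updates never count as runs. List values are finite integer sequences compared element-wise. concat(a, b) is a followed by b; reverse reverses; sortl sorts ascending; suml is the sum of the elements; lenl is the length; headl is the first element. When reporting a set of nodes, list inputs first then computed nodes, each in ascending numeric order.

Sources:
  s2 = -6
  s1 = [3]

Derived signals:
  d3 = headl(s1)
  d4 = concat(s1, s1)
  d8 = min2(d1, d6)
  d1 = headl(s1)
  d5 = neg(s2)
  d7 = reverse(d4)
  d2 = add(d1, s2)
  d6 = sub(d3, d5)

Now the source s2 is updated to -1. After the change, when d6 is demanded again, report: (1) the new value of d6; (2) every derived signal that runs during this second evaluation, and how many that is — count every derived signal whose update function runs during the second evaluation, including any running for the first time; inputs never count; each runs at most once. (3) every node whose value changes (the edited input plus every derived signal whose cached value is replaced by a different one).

First evaluation (everything demanded from the output):
  d3 = headl([3]) = 3
  d5 = neg(-6) = 6
  d6 = sub(3, 6) = -3

Propagation after the edit:
  d5: runs — s2 -6->-1; result 1.
  d6: runs — d5 6->1; result 2.

New value of d6: 2.
Derived signals that run: d5, d6 — 2 in total.
Values that change: s2, d5, d6.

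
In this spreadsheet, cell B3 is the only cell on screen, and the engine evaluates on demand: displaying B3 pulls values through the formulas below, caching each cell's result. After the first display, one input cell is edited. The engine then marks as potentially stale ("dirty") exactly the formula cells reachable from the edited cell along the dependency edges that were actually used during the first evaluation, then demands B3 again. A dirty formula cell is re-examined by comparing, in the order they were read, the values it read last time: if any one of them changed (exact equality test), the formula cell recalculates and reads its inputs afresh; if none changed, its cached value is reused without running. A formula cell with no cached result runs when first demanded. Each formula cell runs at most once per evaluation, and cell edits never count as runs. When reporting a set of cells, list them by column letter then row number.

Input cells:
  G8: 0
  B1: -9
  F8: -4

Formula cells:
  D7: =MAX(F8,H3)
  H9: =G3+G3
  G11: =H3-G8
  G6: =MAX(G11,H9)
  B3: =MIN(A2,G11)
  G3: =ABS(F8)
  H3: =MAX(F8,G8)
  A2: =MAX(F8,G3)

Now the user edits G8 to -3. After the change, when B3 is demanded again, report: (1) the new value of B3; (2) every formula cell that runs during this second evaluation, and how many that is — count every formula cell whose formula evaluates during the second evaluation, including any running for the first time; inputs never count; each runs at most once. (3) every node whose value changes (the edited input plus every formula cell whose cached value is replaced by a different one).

Initial pass — values computed on the first demand:
  G3 = ABS(-4) = 4
  A2 = MAX(-4, 4) = 4
  H3 = MAX(-4, 0) = 0
  G11 = 0 - 0 = 0
  B3 = MIN(4, 0) = 0

Second demand — change propagation:
  H3: re-runs because G8 0->-3; new result -3.
  G11: re-runs because H3 0->-3; G8 0->-3; new result 0 (unchanged).
  B3: re-examined; everything it read last time is the same (A2 unchanged, G11 unchanged) — cache 0 kept, no run.

The important point: G11 recomputes to an identical value, and the output ends up unchanged.

B3 now evaluates to 0.
Run set: G11, H3 (2 run).
Changed values: G8, H3.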